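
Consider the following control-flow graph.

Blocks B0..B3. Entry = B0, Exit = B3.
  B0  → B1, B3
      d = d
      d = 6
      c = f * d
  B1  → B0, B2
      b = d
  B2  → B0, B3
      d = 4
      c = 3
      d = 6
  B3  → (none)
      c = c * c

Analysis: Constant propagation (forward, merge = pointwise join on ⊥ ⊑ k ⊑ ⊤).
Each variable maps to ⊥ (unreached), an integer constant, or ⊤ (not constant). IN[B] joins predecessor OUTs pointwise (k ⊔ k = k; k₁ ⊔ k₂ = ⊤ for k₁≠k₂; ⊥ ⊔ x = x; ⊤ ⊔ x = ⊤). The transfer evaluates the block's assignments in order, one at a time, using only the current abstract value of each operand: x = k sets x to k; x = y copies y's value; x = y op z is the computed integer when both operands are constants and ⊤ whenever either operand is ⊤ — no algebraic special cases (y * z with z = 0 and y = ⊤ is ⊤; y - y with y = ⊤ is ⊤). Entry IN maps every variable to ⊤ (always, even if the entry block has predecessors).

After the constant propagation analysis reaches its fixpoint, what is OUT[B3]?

Fixpoint table:
  B0: | IN=(all ⊤) | OUT={d:6; rest ⊤}
  B1: | IN={d:6; rest ⊤} | OUT={b:6, d:6; rest ⊤}
  B2: | IN={b:6, d:6; rest ⊤} | OUT={b:6, c:3, d:6; rest ⊤}
  B3: | IN={d:6; rest ⊤} | OUT={d:6; rest ⊤}

Merge at B3: IN[B3] = OUT[B0] ⊔ OUT[B2] = {a: ⊤, b: ⊤, c: ⊤, d: 6, e: ⊤, f: ⊤}
Applying B3's transfer function to that IN value gives OUT[B3] (row B3 above).

Answer: {a: ⊤, b: ⊤, c: ⊤, d: 6, e: ⊤, f: ⊤}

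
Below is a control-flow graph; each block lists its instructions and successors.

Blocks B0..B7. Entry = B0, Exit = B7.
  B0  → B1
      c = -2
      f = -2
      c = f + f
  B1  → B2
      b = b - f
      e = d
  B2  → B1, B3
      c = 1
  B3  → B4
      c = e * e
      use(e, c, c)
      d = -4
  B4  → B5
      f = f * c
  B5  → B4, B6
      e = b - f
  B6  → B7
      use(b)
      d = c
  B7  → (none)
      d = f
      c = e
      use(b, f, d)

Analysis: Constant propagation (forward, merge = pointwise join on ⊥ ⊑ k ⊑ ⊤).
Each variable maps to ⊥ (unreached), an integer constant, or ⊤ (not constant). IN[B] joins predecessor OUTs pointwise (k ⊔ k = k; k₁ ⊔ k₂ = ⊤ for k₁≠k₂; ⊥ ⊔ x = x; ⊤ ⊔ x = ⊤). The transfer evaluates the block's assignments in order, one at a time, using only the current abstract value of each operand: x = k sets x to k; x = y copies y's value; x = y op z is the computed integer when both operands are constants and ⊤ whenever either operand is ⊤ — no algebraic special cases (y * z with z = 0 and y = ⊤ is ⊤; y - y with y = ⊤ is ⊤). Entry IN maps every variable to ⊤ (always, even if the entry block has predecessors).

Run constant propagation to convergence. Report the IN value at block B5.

Answer: {a: ⊤, b: ⊤, c: ⊤, d: -4, e: ⊤, f: ⊤}

Working:
Converged values:
  B0:  IN=(all ⊤)  OUT={c:-4, f:-2; rest ⊤}
  B1:  IN={f:-2; rest ⊤}  OUT={f:-2; rest ⊤}
  B2:  IN={f:-2; rest ⊤}  OUT={c:1, f:-2; rest ⊤}
  B3:  IN={c:1, f:-2; rest ⊤}  OUT={d:-4, f:-2; rest ⊤}
  B4:  IN={d:-4; rest ⊤}  OUT={d:-4; rest ⊤}
  B5:  IN={d:-4; rest ⊤}  OUT={d:-4; rest ⊤}
  B6:  IN={d:-4; rest ⊤}  OUT=(all ⊤)
  B7:  IN=(all ⊤)  OUT=(all ⊤)

Merge at B5: IN[B5] = OUT[B4] = {a: ⊤, b: ⊤, c: ⊤, d: -4, e: ⊤, f: ⊤}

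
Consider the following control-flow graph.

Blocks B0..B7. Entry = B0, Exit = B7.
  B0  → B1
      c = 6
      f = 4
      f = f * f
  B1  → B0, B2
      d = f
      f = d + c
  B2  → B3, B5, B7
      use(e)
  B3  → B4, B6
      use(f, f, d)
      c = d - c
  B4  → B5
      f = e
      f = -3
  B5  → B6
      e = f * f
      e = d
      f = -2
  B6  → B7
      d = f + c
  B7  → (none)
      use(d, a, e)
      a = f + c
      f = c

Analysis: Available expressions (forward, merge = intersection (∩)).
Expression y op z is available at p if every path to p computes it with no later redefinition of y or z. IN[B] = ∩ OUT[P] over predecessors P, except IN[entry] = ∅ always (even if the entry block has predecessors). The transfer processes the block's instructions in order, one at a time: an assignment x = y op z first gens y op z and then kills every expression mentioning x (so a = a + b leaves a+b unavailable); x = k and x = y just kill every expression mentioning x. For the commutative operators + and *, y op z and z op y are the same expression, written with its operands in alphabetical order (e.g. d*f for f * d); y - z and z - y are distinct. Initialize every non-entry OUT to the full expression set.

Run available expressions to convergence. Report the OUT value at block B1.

Answer: {c+d}

Derivation:
Fixpoint table:
  B0:   IN={}   OUT={}
  B1:   IN={}   OUT={c+d}
  B2:   IN={c+d}   OUT={c+d}
  B3:   IN={c+d}   OUT={}
  B4:   IN={}   OUT={}
  B5:   IN={}   OUT={}
  B6:   IN={}   OUT={c+f}
  B7:   IN={}   OUT={}

Merge at B1: IN[B1] = OUT[B0] = {}
Applying B1's transfer function to that IN value gives OUT[B1] (row B1 above).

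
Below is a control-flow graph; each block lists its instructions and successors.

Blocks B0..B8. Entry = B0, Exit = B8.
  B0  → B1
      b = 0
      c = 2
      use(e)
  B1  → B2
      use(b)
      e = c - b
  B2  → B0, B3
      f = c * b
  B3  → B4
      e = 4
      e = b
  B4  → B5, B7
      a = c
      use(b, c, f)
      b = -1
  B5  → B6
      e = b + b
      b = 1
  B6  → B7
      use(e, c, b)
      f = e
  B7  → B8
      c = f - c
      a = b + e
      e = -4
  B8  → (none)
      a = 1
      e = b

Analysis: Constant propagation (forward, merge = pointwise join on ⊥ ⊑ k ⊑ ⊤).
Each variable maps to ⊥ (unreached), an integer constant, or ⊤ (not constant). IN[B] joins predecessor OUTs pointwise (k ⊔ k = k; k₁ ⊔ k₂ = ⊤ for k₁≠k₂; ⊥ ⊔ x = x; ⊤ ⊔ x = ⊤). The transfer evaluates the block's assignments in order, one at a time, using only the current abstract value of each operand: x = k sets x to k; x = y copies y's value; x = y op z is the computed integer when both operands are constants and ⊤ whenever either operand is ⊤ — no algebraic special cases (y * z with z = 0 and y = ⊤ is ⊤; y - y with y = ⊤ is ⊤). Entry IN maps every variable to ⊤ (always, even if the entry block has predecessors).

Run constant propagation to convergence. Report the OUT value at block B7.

Converged values:
  B0: | IN=(all ⊤) | OUT={b:0, c:2; rest ⊤}
  B1: | IN={b:0, c:2; rest ⊤} | OUT={b:0, c:2, e:2; rest ⊤}
  B2: | IN={b:0, c:2, e:2; rest ⊤} | OUT={b:0, c:2, e:2, f:0; rest ⊤}
  B3: | IN={b:0, c:2, e:2, f:0; rest ⊤} | OUT={b:0, c:2, e:0, f:0; rest ⊤}
  B4: | IN={b:0, c:2, e:0, f:0; rest ⊤} | OUT={a:2, b:-1, c:2, e:0, f:0; rest ⊤}
  B5: | IN={a:2, b:-1, c:2, e:0, f:0; rest ⊤} | OUT={a:2, b:1, c:2, e:-2, f:0; rest ⊤}
  B6: | IN={a:2, b:1, c:2, e:-2, f:0; rest ⊤} | OUT={a:2, b:1, c:2, e:-2, f:-2; rest ⊤}
  B7: | IN={a:2, c:2; rest ⊤} | OUT={e:-4; rest ⊤}
  B8: | IN={e:-4; rest ⊤} | OUT={a:1; rest ⊤}

Merge at B7: IN[B7] = OUT[B4] ⊔ OUT[B6] = {a: 2, b: ⊤, c: 2, d: ⊤, e: ⊤, f: ⊤}
Applying B7's transfer function to that IN value gives OUT[B7] (row B7 above).

Answer: {a: ⊤, b: ⊤, c: ⊤, d: ⊤, e: -4, f: ⊤}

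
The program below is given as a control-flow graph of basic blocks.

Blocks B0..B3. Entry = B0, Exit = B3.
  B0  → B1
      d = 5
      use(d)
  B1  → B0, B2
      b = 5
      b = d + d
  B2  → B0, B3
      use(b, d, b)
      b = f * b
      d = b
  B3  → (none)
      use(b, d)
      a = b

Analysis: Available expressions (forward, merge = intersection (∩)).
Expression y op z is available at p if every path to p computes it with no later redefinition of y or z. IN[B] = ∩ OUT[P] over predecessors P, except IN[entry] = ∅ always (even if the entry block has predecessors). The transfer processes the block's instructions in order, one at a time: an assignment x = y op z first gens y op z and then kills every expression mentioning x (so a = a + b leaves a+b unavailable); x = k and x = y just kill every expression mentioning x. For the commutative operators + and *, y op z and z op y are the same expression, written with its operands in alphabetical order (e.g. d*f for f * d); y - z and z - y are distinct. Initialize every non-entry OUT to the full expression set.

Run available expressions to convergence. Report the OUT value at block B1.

Fixpoint table:
  B0: | IN={} | OUT={}
  B1: | IN={} | OUT={d+d}
  B2: | IN={d+d} | OUT={}
  B3: | IN={} | OUT={}

Merge at B1: IN[B1] = OUT[B0] = {}
Applying B1's transfer function to that IN value gives OUT[B1] (row B1 above).

Answer: {d+d}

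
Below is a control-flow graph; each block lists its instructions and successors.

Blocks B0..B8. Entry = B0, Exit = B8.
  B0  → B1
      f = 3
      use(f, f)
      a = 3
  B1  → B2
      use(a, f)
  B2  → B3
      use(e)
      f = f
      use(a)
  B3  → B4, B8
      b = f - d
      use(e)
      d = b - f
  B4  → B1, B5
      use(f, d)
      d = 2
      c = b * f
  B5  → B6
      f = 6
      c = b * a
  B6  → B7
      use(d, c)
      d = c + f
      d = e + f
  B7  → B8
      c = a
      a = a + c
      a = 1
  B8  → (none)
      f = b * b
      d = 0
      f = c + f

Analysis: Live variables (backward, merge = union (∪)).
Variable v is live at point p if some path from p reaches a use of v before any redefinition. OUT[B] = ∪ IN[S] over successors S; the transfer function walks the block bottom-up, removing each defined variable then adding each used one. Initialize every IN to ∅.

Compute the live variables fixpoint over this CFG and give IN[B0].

Per-block solution:
  B0:  IN={c, d, e}  OUT={a, c, d, e, f}
  B1:  IN={a, c, d, e, f}  OUT={a, c, d, e, f}
  B2:  IN={a, c, d, e, f}  OUT={a, c, d, e, f}
  B3:  IN={a, c, d, e, f}  OUT={a, b, c, d, e, f}
  B4:  IN={a, b, d, e, f}  OUT={a, b, c, d, e, f}
  B5:  IN={a, b, d, e}  OUT={a, b, c, d, e, f}
  B6:  IN={a, b, c, d, e, f}  OUT={a, b}
  B7:  IN={a, b}  OUT={b, c}
  B8:  IN={b, c}  OUT={}

Merge at B0: OUT[B0] = IN[B1] = {a, c, d, e, f}
Applying B0's transfer function to that OUT value gives IN[B0] (row B0 above).

Answer: {c, d, e}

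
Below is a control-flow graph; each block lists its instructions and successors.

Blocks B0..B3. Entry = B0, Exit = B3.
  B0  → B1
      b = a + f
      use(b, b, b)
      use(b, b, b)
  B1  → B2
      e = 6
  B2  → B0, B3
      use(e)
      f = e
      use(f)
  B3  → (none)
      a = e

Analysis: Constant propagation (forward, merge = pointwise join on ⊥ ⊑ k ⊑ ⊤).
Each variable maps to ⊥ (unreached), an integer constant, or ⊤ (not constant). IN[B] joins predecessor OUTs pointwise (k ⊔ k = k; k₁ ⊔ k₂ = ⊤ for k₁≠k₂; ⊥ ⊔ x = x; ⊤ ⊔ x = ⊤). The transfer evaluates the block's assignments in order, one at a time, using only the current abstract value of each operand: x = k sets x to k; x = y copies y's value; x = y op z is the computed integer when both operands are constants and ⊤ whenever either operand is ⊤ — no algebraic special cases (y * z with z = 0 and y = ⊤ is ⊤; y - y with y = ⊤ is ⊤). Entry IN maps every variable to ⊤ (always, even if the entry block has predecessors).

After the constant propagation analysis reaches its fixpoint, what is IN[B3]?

Answer: {a: ⊤, b: ⊤, c: ⊤, d: ⊤, e: 6, f: 6}

Trace:
Per-block solution:
  B0:  IN=(all ⊤)  OUT=(all ⊤)
  B1:  IN=(all ⊤)  OUT={e:6; rest ⊤}
  B2:  IN={e:6; rest ⊤}  OUT={e:6, f:6; rest ⊤}
  B3:  IN={e:6, f:6; rest ⊤}  OUT={a:6, e:6, f:6; rest ⊤}

Merge at B3: IN[B3] = OUT[B2] = {a: ⊤, b: ⊤, c: ⊤, d: ⊤, e: 6, f: 6}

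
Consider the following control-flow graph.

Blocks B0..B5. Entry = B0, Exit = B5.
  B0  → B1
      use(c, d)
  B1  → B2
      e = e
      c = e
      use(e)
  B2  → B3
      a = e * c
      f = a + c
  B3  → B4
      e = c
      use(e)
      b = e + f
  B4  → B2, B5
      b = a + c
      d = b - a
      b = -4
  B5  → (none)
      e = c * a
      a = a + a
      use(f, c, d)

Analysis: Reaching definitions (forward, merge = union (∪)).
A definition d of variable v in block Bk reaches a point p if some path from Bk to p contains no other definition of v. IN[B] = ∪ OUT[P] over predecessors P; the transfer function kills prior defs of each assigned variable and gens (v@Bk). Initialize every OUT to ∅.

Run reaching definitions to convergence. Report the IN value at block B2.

Answer: {a@B2, b@B4, c@B1, d@B4, e@B1, e@B3, f@B2}

Working:
Per-block solution:
  B0:  IN={}  OUT={}
  B1:  IN={}  OUT={c@B1, e@B1}
  B2:  IN={a@B2, b@B4, c@B1, d@B4, e@B1, e@B3, f@B2}  OUT={a@B2, b@B4, c@B1, d@B4, e@B1, e@B3, f@B2}
  B3:  IN={a@B2, b@B4, c@B1, d@B4, e@B1, e@B3, f@B2}  OUT={a@B2, b@B3, c@B1, d@B4, e@B3, f@B2}
  B4:  IN={a@B2, b@B3, c@B1, d@B4, e@B3, f@B2}  OUT={a@B2, b@B4, c@B1, d@B4, e@B3, f@B2}
  B5:  IN={a@B2, b@B4, c@B1, d@B4, e@B3, f@B2}  OUT={a@B5, b@B4, c@B1, d@B4, e@B5, f@B2}

Merge at B2: IN[B2] = OUT[B1] ⊔ OUT[B4] = {a@B2, b@B4, c@B1, d@B4, e@B1, e@B3, f@B2}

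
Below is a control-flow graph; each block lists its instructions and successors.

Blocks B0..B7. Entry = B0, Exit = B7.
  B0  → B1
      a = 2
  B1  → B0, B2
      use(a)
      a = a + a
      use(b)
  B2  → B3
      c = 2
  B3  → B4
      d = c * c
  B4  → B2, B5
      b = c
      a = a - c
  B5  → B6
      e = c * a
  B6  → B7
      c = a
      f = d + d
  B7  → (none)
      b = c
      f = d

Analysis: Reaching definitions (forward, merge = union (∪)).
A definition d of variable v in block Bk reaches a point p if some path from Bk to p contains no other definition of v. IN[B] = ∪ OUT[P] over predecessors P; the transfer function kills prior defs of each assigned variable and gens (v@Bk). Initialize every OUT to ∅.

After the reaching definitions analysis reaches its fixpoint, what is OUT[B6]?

Answer: {a@B4, b@B4, c@B6, d@B3, e@B5, f@B6}

Derivation:
Per-block solution:
  B0: | IN={a@B1} | OUT={a@B0}
  B1: | IN={a@B0} | OUT={a@B1}
  B2: | IN={a@B1, a@B4, b@B4, c@B2, d@B3} | OUT={a@B1, a@B4, b@B4, c@B2, d@B3}
  B3: | IN={a@B1, a@B4, b@B4, c@B2, d@B3} | OUT={a@B1, a@B4, b@B4, c@B2, d@B3}
  B4: | IN={a@B1, a@B4, b@B4, c@B2, d@B3} | OUT={a@B4, b@B4, c@B2, d@B3}
  B5: | IN={a@B4, b@B4, c@B2, d@B3} | OUT={a@B4, b@B4, c@B2, d@B3, e@B5}
  B6: | IN={a@B4, b@B4, c@B2, d@B3, e@B5} | OUT={a@B4, b@B4, c@B6, d@B3, e@B5, f@B6}
  B7: | IN={a@B4, b@B4, c@B6, d@B3, e@B5, f@B6} | OUT={a@B4, b@B7, c@B6, d@B3, e@B5, f@B7}

Merge at B6: IN[B6] = OUT[B5] = {a@B4, b@B4, c@B2, d@B3, e@B5}
Applying B6's transfer function to that IN value gives OUT[B6] (row B6 above).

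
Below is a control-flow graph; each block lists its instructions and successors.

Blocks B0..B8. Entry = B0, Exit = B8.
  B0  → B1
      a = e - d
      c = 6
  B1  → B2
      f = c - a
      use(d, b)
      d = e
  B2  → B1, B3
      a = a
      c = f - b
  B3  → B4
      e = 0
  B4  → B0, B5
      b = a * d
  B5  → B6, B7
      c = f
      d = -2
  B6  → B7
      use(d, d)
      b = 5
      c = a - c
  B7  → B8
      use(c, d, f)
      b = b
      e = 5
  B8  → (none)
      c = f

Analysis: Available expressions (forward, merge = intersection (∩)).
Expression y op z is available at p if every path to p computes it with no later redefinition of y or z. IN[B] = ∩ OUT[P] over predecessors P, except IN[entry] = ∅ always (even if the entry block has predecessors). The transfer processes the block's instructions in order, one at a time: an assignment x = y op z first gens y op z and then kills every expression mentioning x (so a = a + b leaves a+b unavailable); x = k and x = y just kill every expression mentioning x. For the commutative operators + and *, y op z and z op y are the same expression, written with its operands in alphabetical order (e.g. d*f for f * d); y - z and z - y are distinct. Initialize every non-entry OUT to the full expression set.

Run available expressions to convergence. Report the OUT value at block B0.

Answer: {e-d}

Derivation:
Fixpoint table:
  B0:   IN={}   OUT={e-d}
  B1:   IN={}   OUT={c-a}
  B2:   IN={c-a}   OUT={f-b}
  B3:   IN={f-b}   OUT={f-b}
  B4:   IN={f-b}   OUT={a*d}
  B5:   IN={a*d}   OUT={}
  B6:   IN={}   OUT={}
  B7:   IN={}   OUT={}
  B8:   IN={}   OUT={}

Merge at B0 (entry node, so the boundary value {} is joined with the incoming edge(s)): IN[B0] = {} ∩ OUT[B4] = {}
Applying B0's transfer function to that IN value gives OUT[B0] (row B0 above).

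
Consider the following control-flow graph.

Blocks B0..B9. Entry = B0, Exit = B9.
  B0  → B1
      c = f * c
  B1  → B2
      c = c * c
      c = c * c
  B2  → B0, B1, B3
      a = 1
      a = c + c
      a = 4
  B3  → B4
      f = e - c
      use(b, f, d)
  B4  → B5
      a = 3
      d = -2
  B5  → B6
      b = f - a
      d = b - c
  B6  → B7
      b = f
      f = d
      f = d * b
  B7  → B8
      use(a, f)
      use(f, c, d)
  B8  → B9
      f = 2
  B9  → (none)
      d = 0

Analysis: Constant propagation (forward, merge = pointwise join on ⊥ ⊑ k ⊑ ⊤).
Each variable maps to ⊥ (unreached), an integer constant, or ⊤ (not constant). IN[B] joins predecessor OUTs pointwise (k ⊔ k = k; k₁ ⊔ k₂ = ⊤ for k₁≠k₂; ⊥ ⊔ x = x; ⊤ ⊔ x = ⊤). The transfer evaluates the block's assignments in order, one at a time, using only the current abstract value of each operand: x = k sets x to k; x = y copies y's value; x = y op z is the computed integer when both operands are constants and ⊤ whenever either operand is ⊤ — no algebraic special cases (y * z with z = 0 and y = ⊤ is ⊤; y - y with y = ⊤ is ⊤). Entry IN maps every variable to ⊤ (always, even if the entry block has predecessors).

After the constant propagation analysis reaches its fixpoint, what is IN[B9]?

Per-block solution:
  B0: | IN=(all ⊤) | OUT=(all ⊤)
  B1: | IN=(all ⊤) | OUT=(all ⊤)
  B2: | IN=(all ⊤) | OUT={a:4; rest ⊤}
  B3: | IN={a:4; rest ⊤} | OUT={a:4; rest ⊤}
  B4: | IN={a:4; rest ⊤} | OUT={a:3, d:-2; rest ⊤}
  B5: | IN={a:3, d:-2; rest ⊤} | OUT={a:3; rest ⊤}
  B6: | IN={a:3; rest ⊤} | OUT={a:3; rest ⊤}
  B7: | IN={a:3; rest ⊤} | OUT={a:3; rest ⊤}
  B8: | IN={a:3; rest ⊤} | OUT={a:3, f:2; rest ⊤}
  B9: | IN={a:3, f:2; rest ⊤} | OUT={a:3, d:0, f:2; rest ⊤}

Merge at B9: IN[B9] = OUT[B8] = {a: 3, b: ⊤, c: ⊤, d: ⊤, e: ⊤, f: 2}

Answer: {a: 3, b: ⊤, c: ⊤, d: ⊤, e: ⊤, f: 2}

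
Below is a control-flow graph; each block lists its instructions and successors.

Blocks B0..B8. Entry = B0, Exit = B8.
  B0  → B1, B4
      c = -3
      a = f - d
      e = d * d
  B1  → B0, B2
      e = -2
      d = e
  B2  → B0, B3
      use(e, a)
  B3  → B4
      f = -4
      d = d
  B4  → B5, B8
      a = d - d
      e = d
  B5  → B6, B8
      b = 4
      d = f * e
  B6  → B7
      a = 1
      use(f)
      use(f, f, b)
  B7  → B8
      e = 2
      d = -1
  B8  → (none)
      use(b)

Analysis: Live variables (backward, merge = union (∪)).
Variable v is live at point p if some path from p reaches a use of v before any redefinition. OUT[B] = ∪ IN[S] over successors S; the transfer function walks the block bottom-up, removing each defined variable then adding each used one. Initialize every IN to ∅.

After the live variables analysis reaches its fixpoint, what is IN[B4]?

Answer: {b, d, f}

Trace:
Per-block solution:
  B0:  IN={b, d, f}  OUT={a, b, d, f}
  B1:  IN={a, b, f}  OUT={a, b, d, e, f}
  B2:  IN={a, b, d, e, f}  OUT={b, d, f}
  B3:  IN={b, d}  OUT={b, d, f}
  B4:  IN={b, d, f}  OUT={b, e, f}
  B5:  IN={e, f}  OUT={b, f}
  B6:  IN={b, f}  OUT={b}
  B7:  IN={b}  OUT={b}
  B8:  IN={b}  OUT={}

Merge at B4: OUT[B4] = IN[B5] ⊔ IN[B8] = {b, e, f}
Applying B4's transfer function to that OUT value gives IN[B4] (row B4 above).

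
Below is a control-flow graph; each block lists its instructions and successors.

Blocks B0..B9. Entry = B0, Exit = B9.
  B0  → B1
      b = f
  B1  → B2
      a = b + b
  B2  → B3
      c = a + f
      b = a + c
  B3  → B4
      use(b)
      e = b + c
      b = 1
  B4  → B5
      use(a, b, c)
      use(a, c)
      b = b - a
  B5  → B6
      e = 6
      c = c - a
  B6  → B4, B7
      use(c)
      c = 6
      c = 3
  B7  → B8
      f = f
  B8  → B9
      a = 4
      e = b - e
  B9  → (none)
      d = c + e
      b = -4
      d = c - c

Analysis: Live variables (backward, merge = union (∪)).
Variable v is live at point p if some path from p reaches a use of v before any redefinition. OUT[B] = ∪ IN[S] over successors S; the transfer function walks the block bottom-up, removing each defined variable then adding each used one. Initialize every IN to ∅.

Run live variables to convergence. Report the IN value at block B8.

Answer: {b, c, e}

Trace:
Per-block solution:
  B0:  IN={f}  OUT={b, f}
  B1:  IN={b, f}  OUT={a, f}
  B2:  IN={a, f}  OUT={a, b, c, f}
  B3:  IN={a, b, c, f}  OUT={a, b, c, f}
  B4:  IN={a, b, c, f}  OUT={a, b, c, f}
  B5:  IN={a, b, c, f}  OUT={a, b, c, e, f}
  B6:  IN={a, b, c, e, f}  OUT={a, b, c, e, f}
  B7:  IN={b, c, e, f}  OUT={b, c, e}
  B8:  IN={b, c, e}  OUT={c, e}
  B9:  IN={c, e}  OUT={}

Merge at B8: OUT[B8] = IN[B9] = {c, e}
Applying B8's transfer function to that OUT value gives IN[B8] (row B8 above).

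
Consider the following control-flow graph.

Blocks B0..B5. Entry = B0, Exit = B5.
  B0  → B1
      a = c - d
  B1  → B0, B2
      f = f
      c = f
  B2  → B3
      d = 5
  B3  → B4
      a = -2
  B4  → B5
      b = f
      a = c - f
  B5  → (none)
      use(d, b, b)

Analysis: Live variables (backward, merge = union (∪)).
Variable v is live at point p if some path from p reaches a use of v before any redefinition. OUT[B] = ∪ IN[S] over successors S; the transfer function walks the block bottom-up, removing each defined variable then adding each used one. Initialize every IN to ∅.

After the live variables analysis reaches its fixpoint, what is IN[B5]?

Answer: {b, d}

Derivation:
Per-block solution:
  B0:  IN={c, d, f}  OUT={d, f}
  B1:  IN={d, f}  OUT={c, d, f}
  B2:  IN={c, f}  OUT={c, d, f}
  B3:  IN={c, d, f}  OUT={c, d, f}
  B4:  IN={c, d, f}  OUT={b, d}
  B5:  IN={b, d}  OUT={}

B5 is the boundary node: OUT[B5] = {}
Applying B5's transfer function to that OUT value gives IN[B5] (row B5 above).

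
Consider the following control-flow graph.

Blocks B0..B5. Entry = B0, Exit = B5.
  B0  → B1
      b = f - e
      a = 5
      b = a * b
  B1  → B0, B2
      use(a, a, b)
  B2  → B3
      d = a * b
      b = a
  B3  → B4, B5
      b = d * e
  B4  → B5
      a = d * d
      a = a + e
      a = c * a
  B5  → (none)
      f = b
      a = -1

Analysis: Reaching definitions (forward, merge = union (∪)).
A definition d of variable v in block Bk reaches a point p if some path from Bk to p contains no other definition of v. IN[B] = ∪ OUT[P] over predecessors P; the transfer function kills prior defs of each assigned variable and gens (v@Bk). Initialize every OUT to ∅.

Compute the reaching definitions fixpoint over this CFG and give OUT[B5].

Per-block solution:
  B0:  IN={a@B0, b@B0}  OUT={a@B0, b@B0}
  B1:  IN={a@B0, b@B0}  OUT={a@B0, b@B0}
  B2:  IN={a@B0, b@B0}  OUT={a@B0, b@B2, d@B2}
  B3:  IN={a@B0, b@B2, d@B2}  OUT={a@B0, b@B3, d@B2}
  B4:  IN={a@B0, b@B3, d@B2}  OUT={a@B4, b@B3, d@B2}
  B5:  IN={a@B0, a@B4, b@B3, d@B2}  OUT={a@B5, b@B3, d@B2, f@B5}

Merge at B5: IN[B5] = OUT[B3] ⊔ OUT[B4] = {a@B0, a@B4, b@B3, d@B2}
Applying B5's transfer function to that IN value gives OUT[B5] (row B5 above).

Answer: {a@B5, b@B3, d@B2, f@B5}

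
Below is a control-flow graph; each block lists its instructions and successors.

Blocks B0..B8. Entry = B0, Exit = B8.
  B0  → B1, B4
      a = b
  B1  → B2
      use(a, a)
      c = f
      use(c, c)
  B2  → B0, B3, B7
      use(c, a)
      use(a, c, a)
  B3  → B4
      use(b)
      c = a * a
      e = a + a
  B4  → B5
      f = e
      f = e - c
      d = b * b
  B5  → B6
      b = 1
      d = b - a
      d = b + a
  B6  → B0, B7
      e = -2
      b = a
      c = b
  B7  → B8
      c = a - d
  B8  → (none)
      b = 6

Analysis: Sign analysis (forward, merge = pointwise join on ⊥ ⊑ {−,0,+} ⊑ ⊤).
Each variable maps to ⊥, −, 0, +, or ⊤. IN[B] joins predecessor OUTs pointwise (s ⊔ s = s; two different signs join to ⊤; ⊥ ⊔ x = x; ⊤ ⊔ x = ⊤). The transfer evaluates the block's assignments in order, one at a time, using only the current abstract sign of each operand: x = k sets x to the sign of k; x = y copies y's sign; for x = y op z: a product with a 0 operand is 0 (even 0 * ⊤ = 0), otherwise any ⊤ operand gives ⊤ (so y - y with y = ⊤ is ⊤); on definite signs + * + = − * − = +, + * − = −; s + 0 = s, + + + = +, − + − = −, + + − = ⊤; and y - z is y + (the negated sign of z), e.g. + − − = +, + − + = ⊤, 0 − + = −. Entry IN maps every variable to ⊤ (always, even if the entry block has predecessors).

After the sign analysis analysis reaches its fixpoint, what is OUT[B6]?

Per-block solution:
  B0: | IN=(all ⊤) | OUT=(all ⊤)
  B1: | IN=(all ⊤) | OUT=(all ⊤)
  B2: | IN=(all ⊤) | OUT=(all ⊤)
  B3: | IN=(all ⊤) | OUT=(all ⊤)
  B4: | IN=(all ⊤) | OUT=(all ⊤)
  B5: | IN=(all ⊤) | OUT={b:+; rest ⊤}
  B6: | IN={b:+; rest ⊤} | OUT={e:-; rest ⊤}
  B7: | IN=(all ⊤) | OUT=(all ⊤)
  B8: | IN=(all ⊤) | OUT={b:+; rest ⊤}

Merge at B6: IN[B6] = OUT[B5] = {a: ⊤, b: +, c: ⊤, d: ⊤, e: ⊤, f: ⊤}
Applying B6's transfer function to that IN value gives OUT[B6] (row B6 above).

Answer: {a: ⊤, b: ⊤, c: ⊤, d: ⊤, e: -, f: ⊤}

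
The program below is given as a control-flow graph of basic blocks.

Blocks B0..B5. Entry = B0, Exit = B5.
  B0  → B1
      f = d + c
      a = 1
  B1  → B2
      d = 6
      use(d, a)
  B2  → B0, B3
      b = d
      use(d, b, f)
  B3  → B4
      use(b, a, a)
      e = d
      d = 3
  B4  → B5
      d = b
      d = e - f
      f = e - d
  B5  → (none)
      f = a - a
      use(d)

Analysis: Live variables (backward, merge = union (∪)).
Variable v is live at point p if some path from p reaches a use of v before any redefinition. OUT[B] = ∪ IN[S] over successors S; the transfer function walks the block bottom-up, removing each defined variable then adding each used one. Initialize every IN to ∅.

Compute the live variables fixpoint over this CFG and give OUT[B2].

Answer: {a, b, c, d, f}

Working:
Converged values:
  B0:   IN={c, d}   OUT={a, c, f}
  B1:   IN={a, c, f}   OUT={a, c, d, f}
  B2:   IN={a, c, d, f}   OUT={a, b, c, d, f}
  B3:   IN={a, b, d, f}   OUT={a, b, e, f}
  B4:   IN={a, b, e, f}   OUT={a, d}
  B5:   IN={a, d}   OUT={}

Merge at B2: OUT[B2] = IN[B0] ⊔ IN[B3] = {a, b, c, d, f}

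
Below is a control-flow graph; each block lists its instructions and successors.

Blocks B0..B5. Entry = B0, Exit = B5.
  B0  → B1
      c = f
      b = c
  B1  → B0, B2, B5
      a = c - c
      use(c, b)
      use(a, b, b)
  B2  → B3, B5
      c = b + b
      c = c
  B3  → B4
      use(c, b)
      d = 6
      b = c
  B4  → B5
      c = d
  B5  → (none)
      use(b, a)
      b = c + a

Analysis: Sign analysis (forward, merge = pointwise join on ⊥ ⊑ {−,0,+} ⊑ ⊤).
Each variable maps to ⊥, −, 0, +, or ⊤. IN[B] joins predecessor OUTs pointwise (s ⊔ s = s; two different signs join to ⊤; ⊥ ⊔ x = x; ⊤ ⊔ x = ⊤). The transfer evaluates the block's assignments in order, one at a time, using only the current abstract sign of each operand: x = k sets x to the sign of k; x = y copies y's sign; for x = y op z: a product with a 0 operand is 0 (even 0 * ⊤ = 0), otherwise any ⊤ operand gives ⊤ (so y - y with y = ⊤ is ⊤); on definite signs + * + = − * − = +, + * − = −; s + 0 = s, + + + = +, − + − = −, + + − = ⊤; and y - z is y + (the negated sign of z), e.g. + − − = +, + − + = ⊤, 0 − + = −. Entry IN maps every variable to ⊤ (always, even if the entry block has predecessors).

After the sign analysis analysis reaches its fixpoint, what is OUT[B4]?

Answer: {a: ⊤, b: ⊤, c: +, d: +, e: ⊤, f: ⊤}

Derivation:
Per-block solution:
  B0:   IN=(all ⊤)   OUT=(all ⊤)
  B1:   IN=(all ⊤)   OUT=(all ⊤)
  B2:   IN=(all ⊤)   OUT=(all ⊤)
  B3:   IN=(all ⊤)   OUT={d:+; rest ⊤}
  B4:   IN={d:+; rest ⊤}   OUT={c:+, d:+; rest ⊤}
  B5:   IN=(all ⊤)   OUT=(all ⊤)

Merge at B4: IN[B4] = OUT[B3] = {a: ⊤, b: ⊤, c: ⊤, d: +, e: ⊤, f: ⊤}
Applying B4's transfer function to that IN value gives OUT[B4] (row B4 above).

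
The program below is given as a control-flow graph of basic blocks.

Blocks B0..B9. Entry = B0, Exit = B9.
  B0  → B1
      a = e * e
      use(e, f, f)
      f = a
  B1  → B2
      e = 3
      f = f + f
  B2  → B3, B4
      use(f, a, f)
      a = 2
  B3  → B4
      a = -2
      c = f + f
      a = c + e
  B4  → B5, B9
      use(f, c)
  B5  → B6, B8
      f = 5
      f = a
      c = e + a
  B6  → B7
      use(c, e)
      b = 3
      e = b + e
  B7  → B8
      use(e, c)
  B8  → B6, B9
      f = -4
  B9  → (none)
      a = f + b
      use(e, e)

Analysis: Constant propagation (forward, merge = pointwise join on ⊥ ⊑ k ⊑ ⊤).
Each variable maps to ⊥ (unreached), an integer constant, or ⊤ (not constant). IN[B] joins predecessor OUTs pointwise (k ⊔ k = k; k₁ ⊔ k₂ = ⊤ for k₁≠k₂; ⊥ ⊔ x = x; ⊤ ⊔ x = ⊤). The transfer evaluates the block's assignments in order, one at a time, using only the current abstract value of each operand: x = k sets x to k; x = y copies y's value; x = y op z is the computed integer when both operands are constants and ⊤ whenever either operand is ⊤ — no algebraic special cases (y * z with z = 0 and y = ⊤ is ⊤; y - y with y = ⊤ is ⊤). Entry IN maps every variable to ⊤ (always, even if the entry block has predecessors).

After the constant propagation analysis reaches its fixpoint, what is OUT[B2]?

Converged values:
  B0: | IN=(all ⊤) | OUT=(all ⊤)
  B1: | IN=(all ⊤) | OUT={e:3; rest ⊤}
  B2: | IN={e:3; rest ⊤} | OUT={a:2, e:3; rest ⊤}
  B3: | IN={a:2, e:3; rest ⊤} | OUT={e:3; rest ⊤}
  B4: | IN={e:3; rest ⊤} | OUT={e:3; rest ⊤}
  B5: | IN={e:3; rest ⊤} | OUT={e:3; rest ⊤}
  B6: | IN=(all ⊤) | OUT={b:3; rest ⊤}
  B7: | IN={b:3; rest ⊤} | OUT={b:3; rest ⊤}
  B8: | IN=(all ⊤) | OUT={f:-4; rest ⊤}
  B9: | IN=(all ⊤) | OUT=(all ⊤)

Merge at B2: IN[B2] = OUT[B1] = {a: ⊤, b: ⊤, c: ⊤, d: ⊤, e: 3, f: ⊤}
Applying B2's transfer function to that IN value gives OUT[B2] (row B2 above).

Answer: {a: 2, b: ⊤, c: ⊤, d: ⊤, e: 3, f: ⊤}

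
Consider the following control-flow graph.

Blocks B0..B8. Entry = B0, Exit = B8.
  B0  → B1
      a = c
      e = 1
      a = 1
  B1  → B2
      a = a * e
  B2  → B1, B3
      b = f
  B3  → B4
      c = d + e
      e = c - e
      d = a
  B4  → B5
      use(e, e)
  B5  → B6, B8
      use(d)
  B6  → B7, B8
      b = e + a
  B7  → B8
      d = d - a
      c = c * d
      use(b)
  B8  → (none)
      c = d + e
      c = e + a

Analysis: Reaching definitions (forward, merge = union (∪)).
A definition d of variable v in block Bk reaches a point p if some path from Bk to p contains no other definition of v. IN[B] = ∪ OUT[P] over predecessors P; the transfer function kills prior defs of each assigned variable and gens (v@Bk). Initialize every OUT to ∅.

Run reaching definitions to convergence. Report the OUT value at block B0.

Answer: {a@B0, e@B0}

Derivation:
Per-block solution:
  B0:   IN={}   OUT={a@B0, e@B0}
  B1:   IN={a@B0, a@B1, b@B2, e@B0}   OUT={a@B1, b@B2, e@B0}
  B2:   IN={a@B1, b@B2, e@B0}   OUT={a@B1, b@B2, e@B0}
  B3:   IN={a@B1, b@B2, e@B0}   OUT={a@B1, b@B2, c@B3, d@B3, e@B3}
  B4:   IN={a@B1, b@B2, c@B3, d@B3, e@B3}   OUT={a@B1, b@B2, c@B3, d@B3, e@B3}
  B5:   IN={a@B1, b@B2, c@B3, d@B3, e@B3}   OUT={a@B1, b@B2, c@B3, d@B3, e@B3}
  B6:   IN={a@B1, b@B2, c@B3, d@B3, e@B3}   OUT={a@B1, b@B6, c@B3, d@B3, e@B3}
  B7:   IN={a@B1, b@B6, c@B3, d@B3, e@B3}   OUT={a@B1, b@B6, c@B7, d@B7, e@B3}
  B8:   IN={a@B1, b@B2, b@B6, c@B3, c@B7, d@B3, d@B7, e@B3}   OUT={a@B1, b@B2, b@B6, c@B8, d@B3, d@B7, e@B3}

B0 is the boundary node: IN[B0] = {}
Applying B0's transfer function to that IN value gives OUT[B0] (row B0 above).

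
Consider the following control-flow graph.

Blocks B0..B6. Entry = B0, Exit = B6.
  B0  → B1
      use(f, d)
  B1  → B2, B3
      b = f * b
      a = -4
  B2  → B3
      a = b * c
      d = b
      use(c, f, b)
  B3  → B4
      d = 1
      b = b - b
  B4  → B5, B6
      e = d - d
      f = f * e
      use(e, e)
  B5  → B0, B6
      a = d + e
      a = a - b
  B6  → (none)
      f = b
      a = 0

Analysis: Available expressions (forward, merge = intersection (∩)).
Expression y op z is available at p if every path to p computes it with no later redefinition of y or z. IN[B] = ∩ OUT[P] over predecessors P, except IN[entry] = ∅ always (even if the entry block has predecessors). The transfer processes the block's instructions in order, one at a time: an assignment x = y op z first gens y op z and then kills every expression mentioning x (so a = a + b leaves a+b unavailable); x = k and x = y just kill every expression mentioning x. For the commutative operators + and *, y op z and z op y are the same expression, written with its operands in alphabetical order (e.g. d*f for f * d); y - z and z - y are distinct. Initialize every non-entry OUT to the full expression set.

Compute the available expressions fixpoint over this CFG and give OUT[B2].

Answer: {b*c}

Trace:
Per-block solution:
  B0:  IN={}  OUT={}
  B1:  IN={}  OUT={}
  B2:  IN={}  OUT={b*c}
  B3:  IN={}  OUT={}
  B4:  IN={}  OUT={d-d}
  B5:  IN={d-d}  OUT={d+e, d-d}
  B6:  IN={d-d}  OUT={d-d}

Merge at B2: IN[B2] = OUT[B1] = {}
Applying B2's transfer function to that IN value gives OUT[B2] (row B2 above).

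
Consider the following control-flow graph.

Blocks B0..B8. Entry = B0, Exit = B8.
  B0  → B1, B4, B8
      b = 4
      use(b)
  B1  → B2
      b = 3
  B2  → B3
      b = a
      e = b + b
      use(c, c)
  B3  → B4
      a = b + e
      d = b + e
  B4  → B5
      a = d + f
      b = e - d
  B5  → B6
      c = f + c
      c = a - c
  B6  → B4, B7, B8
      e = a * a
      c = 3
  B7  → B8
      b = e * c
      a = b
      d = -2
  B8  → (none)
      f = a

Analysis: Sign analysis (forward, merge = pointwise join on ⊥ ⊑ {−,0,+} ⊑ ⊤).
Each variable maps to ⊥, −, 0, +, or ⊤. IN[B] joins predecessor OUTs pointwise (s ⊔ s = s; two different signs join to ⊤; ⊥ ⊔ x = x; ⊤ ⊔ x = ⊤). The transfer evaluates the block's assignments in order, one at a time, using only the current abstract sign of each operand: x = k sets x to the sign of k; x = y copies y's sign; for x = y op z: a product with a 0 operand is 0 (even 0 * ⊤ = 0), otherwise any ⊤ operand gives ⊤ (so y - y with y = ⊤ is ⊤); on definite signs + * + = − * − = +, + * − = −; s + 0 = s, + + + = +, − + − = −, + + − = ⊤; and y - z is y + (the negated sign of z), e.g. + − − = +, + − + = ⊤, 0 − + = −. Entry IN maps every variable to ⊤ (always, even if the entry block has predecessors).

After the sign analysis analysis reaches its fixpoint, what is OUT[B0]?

Per-block solution:
  B0:  IN=(all ⊤)  OUT={b:+; rest ⊤}
  B1:  IN={b:+; rest ⊤}  OUT={b:+; rest ⊤}
  B2:  IN={b:+; rest ⊤}  OUT=(all ⊤)
  B3:  IN=(all ⊤)  OUT=(all ⊤)
  B4:  IN=(all ⊤)  OUT=(all ⊤)
  B5:  IN=(all ⊤)  OUT=(all ⊤)
  B6:  IN=(all ⊤)  OUT={c:+; rest ⊤}
  B7:  IN={c:+; rest ⊤}  OUT={c:+, d:-; rest ⊤}
  B8:  IN=(all ⊤)  OUT=(all ⊤)

B0 is the boundary node: IN[B0] = {a: ⊤, b: ⊤, c: ⊤, d: ⊤, e: ⊤, f: ⊤}
Applying B0's transfer function to that IN value gives OUT[B0] (row B0 above).

Answer: {a: ⊤, b: +, c: ⊤, d: ⊤, e: ⊤, f: ⊤}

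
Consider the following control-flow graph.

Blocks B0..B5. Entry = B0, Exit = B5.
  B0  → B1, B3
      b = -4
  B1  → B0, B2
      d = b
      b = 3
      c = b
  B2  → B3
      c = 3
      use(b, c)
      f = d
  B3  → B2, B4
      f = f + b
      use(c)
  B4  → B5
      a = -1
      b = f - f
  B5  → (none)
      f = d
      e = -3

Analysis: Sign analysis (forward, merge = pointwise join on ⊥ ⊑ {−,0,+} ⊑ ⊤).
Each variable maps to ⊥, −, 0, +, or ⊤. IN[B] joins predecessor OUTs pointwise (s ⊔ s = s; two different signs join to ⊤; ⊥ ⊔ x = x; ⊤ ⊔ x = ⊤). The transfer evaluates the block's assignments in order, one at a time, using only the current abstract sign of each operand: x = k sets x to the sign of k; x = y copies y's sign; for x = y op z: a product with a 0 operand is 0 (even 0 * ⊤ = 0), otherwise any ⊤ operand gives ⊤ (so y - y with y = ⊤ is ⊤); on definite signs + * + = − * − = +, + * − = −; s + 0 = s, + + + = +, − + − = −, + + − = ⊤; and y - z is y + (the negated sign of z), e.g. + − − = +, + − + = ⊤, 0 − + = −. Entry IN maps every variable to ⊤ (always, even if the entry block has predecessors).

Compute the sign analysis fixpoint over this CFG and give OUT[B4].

Converged values:
  B0:   IN=(all ⊤)   OUT={b:-; rest ⊤}
  B1:   IN={b:-; rest ⊤}   OUT={b:+, c:+, d:-; rest ⊤}
  B2:   IN=(all ⊤)   OUT={c:+; rest ⊤}
  B3:   IN=(all ⊤)   OUT=(all ⊤)
  B4:   IN=(all ⊤)   OUT={a:-; rest ⊤}
  B5:   IN={a:-; rest ⊤}   OUT={a:-, e:-; rest ⊤}

Merge at B4: IN[B4] = OUT[B3] = {a: ⊤, b: ⊤, c: ⊤, d: ⊤, e: ⊤, f: ⊤}
Applying B4's transfer function to that IN value gives OUT[B4] (row B4 above).

Answer: {a: -, b: ⊤, c: ⊤, d: ⊤, e: ⊤, f: ⊤}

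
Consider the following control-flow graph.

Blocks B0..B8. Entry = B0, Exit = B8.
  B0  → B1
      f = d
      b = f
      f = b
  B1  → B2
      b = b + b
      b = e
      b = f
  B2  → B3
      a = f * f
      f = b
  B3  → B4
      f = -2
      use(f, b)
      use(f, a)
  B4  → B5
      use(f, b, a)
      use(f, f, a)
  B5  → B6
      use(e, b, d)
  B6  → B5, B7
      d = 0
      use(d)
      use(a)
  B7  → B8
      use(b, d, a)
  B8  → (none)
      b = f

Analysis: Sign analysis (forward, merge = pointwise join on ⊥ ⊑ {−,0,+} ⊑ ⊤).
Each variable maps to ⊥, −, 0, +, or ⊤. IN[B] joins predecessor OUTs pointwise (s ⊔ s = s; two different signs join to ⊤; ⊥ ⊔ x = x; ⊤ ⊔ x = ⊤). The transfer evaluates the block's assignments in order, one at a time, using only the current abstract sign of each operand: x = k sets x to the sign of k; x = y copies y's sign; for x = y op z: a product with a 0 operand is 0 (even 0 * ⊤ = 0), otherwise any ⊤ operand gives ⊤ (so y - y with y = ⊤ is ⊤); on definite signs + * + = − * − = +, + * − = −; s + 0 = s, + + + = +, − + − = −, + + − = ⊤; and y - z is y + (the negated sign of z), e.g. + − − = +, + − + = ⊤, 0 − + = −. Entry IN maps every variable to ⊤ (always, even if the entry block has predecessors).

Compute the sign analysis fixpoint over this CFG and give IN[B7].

Answer: {a: ⊤, b: ⊤, c: ⊤, d: 0, e: ⊤, f: -}

Derivation:
Per-block solution:
  B0: | IN=(all ⊤) | OUT=(all ⊤)
  B1: | IN=(all ⊤) | OUT=(all ⊤)
  B2: | IN=(all ⊤) | OUT=(all ⊤)
  B3: | IN=(all ⊤) | OUT={f:-; rest ⊤}
  B4: | IN={f:-; rest ⊤} | OUT={f:-; rest ⊤}
  B5: | IN={f:-; rest ⊤} | OUT={f:-; rest ⊤}
  B6: | IN={f:-; rest ⊤} | OUT={d:0, f:-; rest ⊤}
  B7: | IN={d:0, f:-; rest ⊤} | OUT={d:0, f:-; rest ⊤}
  B8: | IN={d:0, f:-; rest ⊤} | OUT={b:-, d:0, f:-; rest ⊤}

Merge at B7: IN[B7] = OUT[B6] = {a: ⊤, b: ⊤, c: ⊤, d: 0, e: ⊤, f: -}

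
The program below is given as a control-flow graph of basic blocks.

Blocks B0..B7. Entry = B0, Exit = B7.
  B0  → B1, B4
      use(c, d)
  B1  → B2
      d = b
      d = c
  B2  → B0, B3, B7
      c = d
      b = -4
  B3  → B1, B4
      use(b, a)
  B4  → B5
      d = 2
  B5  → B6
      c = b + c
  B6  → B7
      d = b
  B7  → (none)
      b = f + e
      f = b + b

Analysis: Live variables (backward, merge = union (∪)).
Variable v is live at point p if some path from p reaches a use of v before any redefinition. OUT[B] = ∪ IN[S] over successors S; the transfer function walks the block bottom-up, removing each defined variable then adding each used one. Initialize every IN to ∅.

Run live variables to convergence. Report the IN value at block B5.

Converged values:
  B0: | IN={a, b, c, d, e, f} | OUT={a, b, c, e, f}
  B1: | IN={a, b, c, e, f} | OUT={a, d, e, f}
  B2: | IN={a, d, e, f} | OUT={a, b, c, d, e, f}
  B3: | IN={a, b, c, e, f} | OUT={a, b, c, e, f}
  B4: | IN={b, c, e, f} | OUT={b, c, e, f}
  B5: | IN={b, c, e, f} | OUT={b, e, f}
  B6: | IN={b, e, f} | OUT={e, f}
  B7: | IN={e, f} | OUT={}

Merge at B5: OUT[B5] = IN[B6] = {b, e, f}
Applying B5's transfer function to that OUT value gives IN[B5] (row B5 above).

Answer: {b, c, e, f}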